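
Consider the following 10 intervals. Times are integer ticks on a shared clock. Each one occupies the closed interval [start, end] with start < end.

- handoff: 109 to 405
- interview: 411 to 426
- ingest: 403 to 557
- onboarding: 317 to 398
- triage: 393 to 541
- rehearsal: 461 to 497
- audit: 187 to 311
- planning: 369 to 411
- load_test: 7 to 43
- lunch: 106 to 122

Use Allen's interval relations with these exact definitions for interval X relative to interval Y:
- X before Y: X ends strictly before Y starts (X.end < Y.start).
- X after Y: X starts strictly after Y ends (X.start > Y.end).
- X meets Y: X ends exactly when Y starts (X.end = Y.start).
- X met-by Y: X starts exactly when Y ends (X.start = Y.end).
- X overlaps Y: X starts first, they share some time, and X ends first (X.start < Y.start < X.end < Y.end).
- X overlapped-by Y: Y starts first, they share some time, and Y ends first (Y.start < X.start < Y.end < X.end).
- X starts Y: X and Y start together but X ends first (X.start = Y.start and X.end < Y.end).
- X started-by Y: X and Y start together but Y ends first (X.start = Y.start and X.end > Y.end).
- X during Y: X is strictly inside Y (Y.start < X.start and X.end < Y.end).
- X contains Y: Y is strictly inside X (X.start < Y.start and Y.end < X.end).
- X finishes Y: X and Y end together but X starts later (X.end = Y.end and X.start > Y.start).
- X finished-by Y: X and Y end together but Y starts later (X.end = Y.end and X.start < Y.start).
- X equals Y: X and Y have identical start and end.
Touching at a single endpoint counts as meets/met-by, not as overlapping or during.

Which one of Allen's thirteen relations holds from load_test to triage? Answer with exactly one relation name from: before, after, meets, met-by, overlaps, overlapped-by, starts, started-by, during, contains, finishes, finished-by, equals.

load_test = [7, 43]; triage = [393, 541].
Compare endpoints: load_test.start < triage.start, load_test.start < triage.end, load_test.end < triage.start, load_test.end < triage.end.
That pattern is 'before'.

before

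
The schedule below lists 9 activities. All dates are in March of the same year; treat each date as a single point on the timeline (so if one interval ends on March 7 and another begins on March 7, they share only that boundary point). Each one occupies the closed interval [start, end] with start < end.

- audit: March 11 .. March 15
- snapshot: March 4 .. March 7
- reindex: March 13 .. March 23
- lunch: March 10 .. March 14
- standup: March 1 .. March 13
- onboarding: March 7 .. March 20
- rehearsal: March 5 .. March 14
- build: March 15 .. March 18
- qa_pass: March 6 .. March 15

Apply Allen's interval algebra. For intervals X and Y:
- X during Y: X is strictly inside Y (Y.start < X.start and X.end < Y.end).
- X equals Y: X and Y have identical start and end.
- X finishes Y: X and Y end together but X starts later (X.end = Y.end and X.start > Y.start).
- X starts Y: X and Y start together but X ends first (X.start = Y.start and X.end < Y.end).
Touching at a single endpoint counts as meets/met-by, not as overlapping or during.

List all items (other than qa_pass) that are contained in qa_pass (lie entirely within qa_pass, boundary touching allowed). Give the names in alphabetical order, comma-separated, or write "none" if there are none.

Target qa_pass = [March 6, March 15].
audit [March 11, March 15] → finishes → yes.
build [March 15, March 18] → met-by → no.
lunch [March 10, March 14] → during → yes.
onboarding [March 7, March 20] → overlapped-by → no.
rehearsal [March 5, March 14] → overlaps → no.
reindex [March 13, March 23] → overlapped-by → no.
snapshot [March 4, March 7] → overlaps → no.
standup [March 1, March 13] → overlaps → no.
Result: audit, lunch.

audit, lunch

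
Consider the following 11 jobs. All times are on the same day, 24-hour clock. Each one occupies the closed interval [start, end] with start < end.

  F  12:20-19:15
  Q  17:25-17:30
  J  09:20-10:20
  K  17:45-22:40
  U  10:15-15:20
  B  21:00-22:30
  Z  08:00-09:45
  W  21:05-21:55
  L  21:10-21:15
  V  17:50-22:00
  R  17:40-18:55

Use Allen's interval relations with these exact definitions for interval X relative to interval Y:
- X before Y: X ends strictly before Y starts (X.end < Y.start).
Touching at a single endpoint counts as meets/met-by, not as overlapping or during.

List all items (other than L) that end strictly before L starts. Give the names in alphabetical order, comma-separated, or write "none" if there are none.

Target L = [21:10, 21:15].
B [21:00, 22:30] → contains → no.
F [12:20, 19:15] → before → yes.
J [09:20, 10:20] → before → yes.
K [17:45, 22:40] → contains → no.
Q [17:25, 17:30] → before → yes.
R [17:40, 18:55] → before → yes.
U [10:15, 15:20] → before → yes.
V [17:50, 22:00] → contains → no.
W [21:05, 21:55] → contains → no.
Z [08:00, 09:45] → before → yes.
Result: F, J, Q, R, U, Z.

F, J, Q, R, U, Z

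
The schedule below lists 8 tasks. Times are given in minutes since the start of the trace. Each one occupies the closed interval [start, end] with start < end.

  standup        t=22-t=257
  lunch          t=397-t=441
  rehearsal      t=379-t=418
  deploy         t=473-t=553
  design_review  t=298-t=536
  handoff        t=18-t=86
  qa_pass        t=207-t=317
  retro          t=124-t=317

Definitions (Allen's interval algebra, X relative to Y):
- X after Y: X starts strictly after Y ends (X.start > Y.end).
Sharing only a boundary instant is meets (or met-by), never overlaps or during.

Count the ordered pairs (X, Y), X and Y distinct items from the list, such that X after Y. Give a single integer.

18

Checking all 56 ordered pairs for relation 'after'; matching pairs in alphabetical order:
(deploy, handoff): deploy after handoff ✓
(deploy, lunch): deploy after lunch ✓
(deploy, qa_pass): deploy after qa_pass ✓
(deploy, rehearsal): deploy after rehearsal ✓
(deploy, retro): deploy after retro ✓
(deploy, standup): deploy after standup ✓
(design_review, handoff): design_review after handoff ✓
(design_review, standup): design_review after standup ✓
(lunch, handoff): lunch after handoff ✓
(lunch, qa_pass): lunch after qa_pass ✓
(lunch, retro): lunch after retro ✓
(lunch, standup): lunch after standup ✓
(qa_pass, handoff): qa_pass after handoff ✓
(rehearsal, handoff): rehearsal after handoff ✓
(rehearsal, qa_pass): rehearsal after qa_pass ✓
(rehearsal, retro): rehearsal after retro ✓
(rehearsal, standup): rehearsal after standup ✓
(retro, handoff): retro after handoff ✓
Count: 18.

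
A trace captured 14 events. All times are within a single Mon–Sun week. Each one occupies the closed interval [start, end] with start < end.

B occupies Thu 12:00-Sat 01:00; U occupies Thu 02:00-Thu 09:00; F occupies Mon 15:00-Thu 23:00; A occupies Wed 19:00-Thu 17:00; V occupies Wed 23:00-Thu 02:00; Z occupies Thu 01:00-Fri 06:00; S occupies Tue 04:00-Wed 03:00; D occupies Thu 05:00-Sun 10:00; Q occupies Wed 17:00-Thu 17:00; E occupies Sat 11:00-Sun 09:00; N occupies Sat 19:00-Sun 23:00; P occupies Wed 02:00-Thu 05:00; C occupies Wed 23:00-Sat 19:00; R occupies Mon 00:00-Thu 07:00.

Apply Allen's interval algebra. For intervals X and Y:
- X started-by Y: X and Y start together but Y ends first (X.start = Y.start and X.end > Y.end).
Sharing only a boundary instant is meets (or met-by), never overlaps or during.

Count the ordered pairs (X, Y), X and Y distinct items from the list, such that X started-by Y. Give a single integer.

1

Checking all 182 ordered pairs for relation 'started-by'; matching pairs in alphabetical order:
(C, V): C started-by V ✓
Count: 1.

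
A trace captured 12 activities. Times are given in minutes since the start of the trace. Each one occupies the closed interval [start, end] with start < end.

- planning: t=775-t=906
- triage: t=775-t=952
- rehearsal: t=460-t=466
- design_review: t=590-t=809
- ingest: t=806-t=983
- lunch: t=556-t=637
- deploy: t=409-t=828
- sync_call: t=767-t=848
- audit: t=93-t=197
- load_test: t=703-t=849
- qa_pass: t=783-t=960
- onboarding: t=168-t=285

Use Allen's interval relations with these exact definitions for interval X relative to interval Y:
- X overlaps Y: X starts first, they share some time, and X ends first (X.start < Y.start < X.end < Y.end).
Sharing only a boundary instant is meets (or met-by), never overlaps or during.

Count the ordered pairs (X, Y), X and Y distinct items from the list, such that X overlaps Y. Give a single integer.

Checking all 132 ordered pairs for relation 'overlaps'; matching pairs in alphabetical order:
(audit, onboarding): audit overlaps onboarding ✓
(deploy, ingest): deploy overlaps ingest ✓
(deploy, load_test): deploy overlaps load_test ✓
(deploy, planning): deploy overlaps planning ✓
(deploy, qa_pass): deploy overlaps qa_pass ✓
(deploy, sync_call): deploy overlaps sync_call ✓
(deploy, triage): deploy overlaps triage ✓
(design_review, ingest): design_review overlaps ingest ✓
(design_review, load_test): design_review overlaps load_test ✓
(design_review, planning): design_review overlaps planning ✓
(design_review, qa_pass): design_review overlaps qa_pass ✓
(design_review, sync_call): design_review overlaps sync_call ✓
(design_review, triage): design_review overlaps triage ✓
(load_test, ingest): load_test overlaps ingest ✓
(load_test, planning): load_test overlaps planning ✓
(load_test, qa_pass): load_test overlaps qa_pass ✓
(load_test, triage): load_test overlaps triage ✓
(lunch, design_review): lunch overlaps design_review ✓
(planning, ingest): planning overlaps ingest ✓
(planning, qa_pass): planning overlaps qa_pass ✓
(qa_pass, ingest): qa_pass overlaps ingest ✓
(sync_call, ingest): sync_call overlaps ingest ✓
(sync_call, planning): sync_call overlaps planning ✓
(sync_call, qa_pass): sync_call overlaps qa_pass ✓
... plus 3 further pairs not listed.
Count: 27.

27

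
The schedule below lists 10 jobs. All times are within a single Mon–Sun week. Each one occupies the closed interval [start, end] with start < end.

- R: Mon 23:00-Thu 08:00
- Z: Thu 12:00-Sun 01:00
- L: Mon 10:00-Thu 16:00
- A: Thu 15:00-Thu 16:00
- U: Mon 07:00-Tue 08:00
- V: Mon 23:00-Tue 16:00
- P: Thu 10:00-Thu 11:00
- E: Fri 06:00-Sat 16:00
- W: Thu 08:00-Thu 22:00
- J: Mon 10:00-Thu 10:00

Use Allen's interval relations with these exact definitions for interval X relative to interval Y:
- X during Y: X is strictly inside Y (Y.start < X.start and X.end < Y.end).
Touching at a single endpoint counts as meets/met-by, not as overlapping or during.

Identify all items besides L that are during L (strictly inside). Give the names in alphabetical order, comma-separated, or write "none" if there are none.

Target L = [Mon 10:00, Thu 16:00].
A [Thu 15:00, Thu 16:00] → finishes → no.
E [Fri 06:00, Sat 16:00] → after → no.
J [Mon 10:00, Thu 10:00] → starts → no.
P [Thu 10:00, Thu 11:00] → during → yes.
R [Mon 23:00, Thu 08:00] → during → yes.
U [Mon 07:00, Tue 08:00] → overlaps → no.
V [Mon 23:00, Tue 16:00] → during → yes.
W [Thu 08:00, Thu 22:00] → overlapped-by → no.
Z [Thu 12:00, Sun 01:00] → overlapped-by → no.
Result: P, R, V.

P, R, V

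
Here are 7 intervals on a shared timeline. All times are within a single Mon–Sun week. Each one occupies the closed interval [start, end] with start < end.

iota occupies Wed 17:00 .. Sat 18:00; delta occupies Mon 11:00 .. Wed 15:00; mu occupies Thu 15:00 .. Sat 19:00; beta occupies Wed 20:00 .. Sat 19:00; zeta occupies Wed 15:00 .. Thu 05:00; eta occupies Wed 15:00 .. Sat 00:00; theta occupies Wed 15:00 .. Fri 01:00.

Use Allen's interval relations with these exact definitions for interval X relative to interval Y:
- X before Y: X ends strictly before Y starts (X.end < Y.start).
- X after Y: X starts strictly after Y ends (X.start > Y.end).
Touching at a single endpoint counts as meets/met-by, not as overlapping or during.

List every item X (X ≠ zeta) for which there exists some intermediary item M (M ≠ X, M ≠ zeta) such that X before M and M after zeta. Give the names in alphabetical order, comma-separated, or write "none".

Target zeta = [Wed 15:00, Thu 05:00].
Intermediaries M with M after zeta: mu.
Via mu — items with X before mu: delta.
Union: delta.

delta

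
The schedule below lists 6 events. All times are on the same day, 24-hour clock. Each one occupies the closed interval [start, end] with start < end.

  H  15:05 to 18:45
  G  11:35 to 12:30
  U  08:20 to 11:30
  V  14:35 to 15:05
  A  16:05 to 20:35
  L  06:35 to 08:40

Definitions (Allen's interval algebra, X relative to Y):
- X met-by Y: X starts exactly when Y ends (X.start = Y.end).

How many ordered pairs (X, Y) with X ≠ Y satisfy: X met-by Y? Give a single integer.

Checking all 30 ordered pairs for relation 'met-by'; matching pairs in alphabetical order:
(H, V): H met-by V ✓
Count: 1.

1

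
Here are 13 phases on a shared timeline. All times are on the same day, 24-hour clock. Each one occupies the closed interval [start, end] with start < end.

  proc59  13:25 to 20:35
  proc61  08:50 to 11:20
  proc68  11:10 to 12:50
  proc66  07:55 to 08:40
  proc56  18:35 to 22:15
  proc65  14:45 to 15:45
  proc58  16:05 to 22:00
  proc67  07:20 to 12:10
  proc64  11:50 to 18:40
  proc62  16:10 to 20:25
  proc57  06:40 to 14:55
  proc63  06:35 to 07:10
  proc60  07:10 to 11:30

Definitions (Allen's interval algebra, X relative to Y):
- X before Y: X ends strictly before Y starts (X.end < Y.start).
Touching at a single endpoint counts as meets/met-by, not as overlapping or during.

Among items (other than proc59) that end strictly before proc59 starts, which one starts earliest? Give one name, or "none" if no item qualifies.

Target proc59 = [13:25, 20:35].
proc56 [18:35, 22:15] → overlapped-by → excluded.
proc57 [06:40, 14:55] → overlaps → excluded.
proc58 [16:05, 22:00] → overlapped-by → excluded.
proc60 [07:10, 11:30] → before → candidate.
proc61 [08:50, 11:20] → before → candidate.
proc62 [16:10, 20:25] → during → excluded.
proc63 [06:35, 07:10] → before → candidate.
proc64 [11:50, 18:40] → overlaps → excluded.
proc65 [14:45, 15:45] → during → excluded.
proc66 [07:55, 08:40] → before → candidate.
proc67 [07:20, 12:10] → before → candidate.
proc68 [11:10, 12:50] → before → candidate.
Among candidates, earliest start is 06:35 → proc63.

proc63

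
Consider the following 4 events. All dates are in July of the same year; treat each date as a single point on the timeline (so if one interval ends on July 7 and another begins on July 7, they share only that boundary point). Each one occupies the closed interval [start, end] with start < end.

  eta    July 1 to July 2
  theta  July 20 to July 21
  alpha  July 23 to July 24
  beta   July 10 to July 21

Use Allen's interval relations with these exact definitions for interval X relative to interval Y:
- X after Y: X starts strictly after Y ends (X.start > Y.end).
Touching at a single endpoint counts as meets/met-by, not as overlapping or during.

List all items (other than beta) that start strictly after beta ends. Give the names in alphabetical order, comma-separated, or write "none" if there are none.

alpha

Target beta = [July 10, July 21].
alpha [July 23, July 24] → after → yes.
eta [July 1, July 2] → before → no.
theta [July 20, July 21] → finishes → no.
Result: alpha.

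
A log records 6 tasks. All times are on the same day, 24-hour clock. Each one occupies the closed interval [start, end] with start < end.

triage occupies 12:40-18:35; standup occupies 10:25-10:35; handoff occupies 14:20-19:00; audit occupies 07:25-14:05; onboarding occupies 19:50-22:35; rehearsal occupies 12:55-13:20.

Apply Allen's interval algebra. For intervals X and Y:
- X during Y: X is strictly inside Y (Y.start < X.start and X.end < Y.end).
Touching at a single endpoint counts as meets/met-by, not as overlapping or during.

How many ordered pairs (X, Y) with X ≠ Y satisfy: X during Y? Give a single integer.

3

Checking all 30 ordered pairs for relation 'during'; matching pairs in alphabetical order:
(rehearsal, audit): rehearsal during audit ✓
(rehearsal, triage): rehearsal during triage ✓
(standup, audit): standup during audit ✓
Count: 3.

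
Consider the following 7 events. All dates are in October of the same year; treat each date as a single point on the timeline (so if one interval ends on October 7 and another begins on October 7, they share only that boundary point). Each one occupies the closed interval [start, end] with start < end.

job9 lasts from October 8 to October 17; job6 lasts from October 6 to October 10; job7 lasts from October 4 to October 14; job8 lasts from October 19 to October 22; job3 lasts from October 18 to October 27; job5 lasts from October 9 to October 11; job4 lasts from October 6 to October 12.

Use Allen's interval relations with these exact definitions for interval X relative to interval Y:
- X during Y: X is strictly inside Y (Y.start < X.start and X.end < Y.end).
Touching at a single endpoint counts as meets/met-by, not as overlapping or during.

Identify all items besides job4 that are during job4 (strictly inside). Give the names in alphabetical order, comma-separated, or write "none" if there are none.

Target job4 = [October 6, October 12].
job3 [October 18, October 27] → after → no.
job5 [October 9, October 11] → during → yes.
job6 [October 6, October 10] → starts → no.
job7 [October 4, October 14] → contains → no.
job8 [October 19, October 22] → after → no.
job9 [October 8, October 17] → overlapped-by → no.
Result: job5.

job5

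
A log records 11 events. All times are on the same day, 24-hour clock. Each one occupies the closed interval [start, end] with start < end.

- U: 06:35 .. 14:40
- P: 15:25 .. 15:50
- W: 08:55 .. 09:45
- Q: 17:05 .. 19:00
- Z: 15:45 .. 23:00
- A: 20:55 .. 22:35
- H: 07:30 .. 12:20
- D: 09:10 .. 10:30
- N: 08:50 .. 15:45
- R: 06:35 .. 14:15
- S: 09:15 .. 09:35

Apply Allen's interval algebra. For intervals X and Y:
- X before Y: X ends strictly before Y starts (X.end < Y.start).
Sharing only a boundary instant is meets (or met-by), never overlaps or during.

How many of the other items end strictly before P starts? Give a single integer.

Target P = [15:25, 15:50].
A [20:55, 22:35] → after → no.
D [09:10, 10:30] → before → counts.
H [07:30, 12:20] → before → counts.
N [08:50, 15:45] → overlaps → no.
Q [17:05, 19:00] → after → no.
R [06:35, 14:15] → before → counts.
S [09:15, 09:35] → before → counts.
U [06:35, 14:40] → before → counts.
W [08:55, 09:45] → before → counts.
Z [15:45, 23:00] → overlapped-by → no.
Total: 6.

6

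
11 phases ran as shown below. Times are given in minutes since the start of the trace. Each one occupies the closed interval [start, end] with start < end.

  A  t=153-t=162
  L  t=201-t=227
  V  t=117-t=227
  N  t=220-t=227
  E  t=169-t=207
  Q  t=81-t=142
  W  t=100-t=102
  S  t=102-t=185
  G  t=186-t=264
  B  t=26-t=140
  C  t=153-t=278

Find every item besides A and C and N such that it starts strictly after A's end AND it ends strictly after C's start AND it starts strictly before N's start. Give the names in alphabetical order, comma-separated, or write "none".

Conditions: its start is strictly after A's end (X.start > t=162) AND its end is strictly after C's start (X.end > t=153) AND its start is strictly before N's start (X.start < t=220).
B: start t=26 > t=162? ✗; end t=140 > t=153? ✗; start t=26 < t=220? ✓ → no.
E: start t=169 > t=162? ✓; end t=207 > t=153? ✓; start t=169 < t=220? ✓ → yes.
G: start t=186 > t=162? ✓; end t=264 > t=153? ✓; start t=186 < t=220? ✓ → yes.
L: start t=201 > t=162? ✓; end t=227 > t=153? ✓; start t=201 < t=220? ✓ → yes.
Q: start t=81 > t=162? ✗; end t=142 > t=153? ✗; start t=81 < t=220? ✓ → no.
S: start t=102 > t=162? ✗; end t=185 > t=153? ✓; start t=102 < t=220? ✓ → no.
V: start t=117 > t=162? ✗; end t=227 > t=153? ✓; start t=117 < t=220? ✓ → no.
W: start t=100 > t=162? ✗; end t=102 > t=153? ✗; start t=100 < t=220? ✓ → no.
Result: E, G, L.

E, G, L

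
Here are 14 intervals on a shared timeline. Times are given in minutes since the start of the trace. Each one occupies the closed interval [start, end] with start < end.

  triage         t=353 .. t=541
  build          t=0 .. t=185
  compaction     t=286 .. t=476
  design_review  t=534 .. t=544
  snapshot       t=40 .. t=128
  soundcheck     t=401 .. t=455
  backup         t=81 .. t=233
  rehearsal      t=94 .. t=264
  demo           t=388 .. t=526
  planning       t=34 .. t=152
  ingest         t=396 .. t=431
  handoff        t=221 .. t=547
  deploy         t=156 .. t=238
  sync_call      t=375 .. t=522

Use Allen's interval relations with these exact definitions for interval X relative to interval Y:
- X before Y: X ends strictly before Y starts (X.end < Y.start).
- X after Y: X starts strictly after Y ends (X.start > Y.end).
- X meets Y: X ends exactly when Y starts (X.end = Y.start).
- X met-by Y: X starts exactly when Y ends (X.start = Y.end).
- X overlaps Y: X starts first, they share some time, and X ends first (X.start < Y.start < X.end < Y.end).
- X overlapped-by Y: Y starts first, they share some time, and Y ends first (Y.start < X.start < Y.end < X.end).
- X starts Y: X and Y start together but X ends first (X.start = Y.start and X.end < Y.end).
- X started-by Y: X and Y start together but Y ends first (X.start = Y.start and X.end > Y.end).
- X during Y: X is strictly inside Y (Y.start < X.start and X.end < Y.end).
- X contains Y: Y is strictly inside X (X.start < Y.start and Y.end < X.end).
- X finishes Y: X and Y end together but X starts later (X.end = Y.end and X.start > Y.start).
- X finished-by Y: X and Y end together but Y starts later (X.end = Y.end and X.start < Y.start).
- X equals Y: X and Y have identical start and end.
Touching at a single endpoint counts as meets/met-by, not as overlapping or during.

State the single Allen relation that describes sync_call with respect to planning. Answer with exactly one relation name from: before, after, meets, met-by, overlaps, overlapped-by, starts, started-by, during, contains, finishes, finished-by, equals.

sync_call = [t=375, t=522]; planning = [t=34, t=152].
Compare endpoints: sync_call.start > planning.start, sync_call.start > planning.end, sync_call.end > planning.start, sync_call.end > planning.end.
That pattern is 'after'.

after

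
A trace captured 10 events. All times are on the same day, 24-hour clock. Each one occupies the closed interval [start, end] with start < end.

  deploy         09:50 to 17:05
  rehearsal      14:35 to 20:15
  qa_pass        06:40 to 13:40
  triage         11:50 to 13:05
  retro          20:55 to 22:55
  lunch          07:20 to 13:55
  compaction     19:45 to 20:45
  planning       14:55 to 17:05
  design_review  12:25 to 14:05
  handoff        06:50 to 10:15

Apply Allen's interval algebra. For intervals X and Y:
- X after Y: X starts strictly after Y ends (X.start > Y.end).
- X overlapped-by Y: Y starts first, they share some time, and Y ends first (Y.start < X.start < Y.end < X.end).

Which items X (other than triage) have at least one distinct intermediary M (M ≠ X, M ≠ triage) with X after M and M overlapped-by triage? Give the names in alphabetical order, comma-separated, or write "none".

compaction, planning, rehearsal, retro

Target triage = [11:50, 13:05].
Intermediaries M with M overlapped-by triage: design_review.
Via design_review — items with X after design_review: compaction, planning, rehearsal, retro.
Union: compaction, planning, rehearsal, retro.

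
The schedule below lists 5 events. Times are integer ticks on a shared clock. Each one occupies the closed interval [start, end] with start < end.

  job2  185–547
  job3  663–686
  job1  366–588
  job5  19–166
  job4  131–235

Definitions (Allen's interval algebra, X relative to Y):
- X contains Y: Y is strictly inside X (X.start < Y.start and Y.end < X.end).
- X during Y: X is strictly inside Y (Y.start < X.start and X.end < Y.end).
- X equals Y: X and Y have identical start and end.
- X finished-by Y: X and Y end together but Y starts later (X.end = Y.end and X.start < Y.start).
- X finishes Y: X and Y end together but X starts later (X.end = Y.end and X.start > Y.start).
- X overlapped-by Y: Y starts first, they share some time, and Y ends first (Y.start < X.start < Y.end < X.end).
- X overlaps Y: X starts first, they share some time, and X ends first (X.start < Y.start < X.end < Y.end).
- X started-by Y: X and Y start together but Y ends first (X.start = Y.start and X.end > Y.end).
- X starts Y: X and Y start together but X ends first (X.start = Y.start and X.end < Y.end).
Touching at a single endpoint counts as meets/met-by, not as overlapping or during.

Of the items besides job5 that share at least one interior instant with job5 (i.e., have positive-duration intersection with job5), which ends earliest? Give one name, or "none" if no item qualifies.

job4

Target job5 = [19, 166].
job1 [366, 588] → after → excluded.
job2 [185, 547] → after → excluded.
job3 [663, 686] → after → excluded.
job4 [131, 235] → overlapped-by → candidate.
Among candidates, earliest end is 235 → job4.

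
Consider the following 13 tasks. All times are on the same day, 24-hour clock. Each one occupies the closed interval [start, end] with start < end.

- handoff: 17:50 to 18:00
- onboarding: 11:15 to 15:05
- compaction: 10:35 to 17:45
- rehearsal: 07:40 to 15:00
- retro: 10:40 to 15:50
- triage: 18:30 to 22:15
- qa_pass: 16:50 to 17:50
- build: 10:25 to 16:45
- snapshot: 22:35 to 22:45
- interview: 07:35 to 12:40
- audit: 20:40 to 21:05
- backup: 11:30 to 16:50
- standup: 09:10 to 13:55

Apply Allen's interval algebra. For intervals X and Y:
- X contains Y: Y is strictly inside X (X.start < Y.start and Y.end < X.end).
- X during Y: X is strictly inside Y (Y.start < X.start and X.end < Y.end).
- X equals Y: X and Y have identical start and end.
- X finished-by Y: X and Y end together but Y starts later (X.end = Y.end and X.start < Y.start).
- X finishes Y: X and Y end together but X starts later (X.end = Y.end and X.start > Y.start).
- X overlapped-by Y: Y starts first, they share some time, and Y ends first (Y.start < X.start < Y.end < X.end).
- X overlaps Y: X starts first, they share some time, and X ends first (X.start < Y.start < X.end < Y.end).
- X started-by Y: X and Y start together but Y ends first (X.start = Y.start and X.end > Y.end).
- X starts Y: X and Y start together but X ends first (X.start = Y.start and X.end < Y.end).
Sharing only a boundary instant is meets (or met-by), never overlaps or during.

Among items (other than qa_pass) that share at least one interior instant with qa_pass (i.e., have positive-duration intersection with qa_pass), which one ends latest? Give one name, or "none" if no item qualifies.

compaction

Target qa_pass = [16:50, 17:50].
audit [20:40, 21:05] → after → excluded.
backup [11:30, 16:50] → meets → excluded.
build [10:25, 16:45] → before → excluded.
compaction [10:35, 17:45] → overlaps → candidate.
handoff [17:50, 18:00] → met-by → excluded.
interview [07:35, 12:40] → before → excluded.
onboarding [11:15, 15:05] → before → excluded.
rehearsal [07:40, 15:00] → before → excluded.
retro [10:40, 15:50] → before → excluded.
snapshot [22:35, 22:45] → after → excluded.
standup [09:10, 13:55] → before → excluded.
triage [18:30, 22:15] → after → excluded.
Among candidates, latest end is 17:45 → compaction.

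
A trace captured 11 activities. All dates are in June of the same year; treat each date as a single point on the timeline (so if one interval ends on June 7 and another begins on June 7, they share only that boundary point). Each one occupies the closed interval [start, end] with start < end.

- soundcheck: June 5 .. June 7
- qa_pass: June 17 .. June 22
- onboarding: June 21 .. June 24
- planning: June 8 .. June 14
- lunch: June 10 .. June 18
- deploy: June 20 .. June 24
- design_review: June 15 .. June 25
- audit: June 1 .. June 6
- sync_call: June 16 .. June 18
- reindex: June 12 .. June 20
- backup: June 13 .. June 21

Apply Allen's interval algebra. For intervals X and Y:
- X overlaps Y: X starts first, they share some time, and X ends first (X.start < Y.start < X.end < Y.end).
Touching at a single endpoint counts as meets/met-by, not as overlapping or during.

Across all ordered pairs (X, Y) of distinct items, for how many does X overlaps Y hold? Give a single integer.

Checking all 110 ordered pairs for relation 'overlaps'; matching pairs in alphabetical order:
(audit, soundcheck): audit overlaps soundcheck ✓
(backup, deploy): backup overlaps deploy ✓
(backup, design_review): backup overlaps design_review ✓
(backup, qa_pass): backup overlaps qa_pass ✓
(lunch, backup): lunch overlaps backup ✓
(lunch, design_review): lunch overlaps design_review ✓
(lunch, qa_pass): lunch overlaps qa_pass ✓
(lunch, reindex): lunch overlaps reindex ✓
(planning, backup): planning overlaps backup ✓
(planning, lunch): planning overlaps lunch ✓
(planning, reindex): planning overlaps reindex ✓
(qa_pass, deploy): qa_pass overlaps deploy ✓
(qa_pass, onboarding): qa_pass overlaps onboarding ✓
(reindex, backup): reindex overlaps backup ✓
(reindex, design_review): reindex overlaps design_review ✓
(reindex, qa_pass): reindex overlaps qa_pass ✓
(sync_call, qa_pass): sync_call overlaps qa_pass ✓
Count: 17.

17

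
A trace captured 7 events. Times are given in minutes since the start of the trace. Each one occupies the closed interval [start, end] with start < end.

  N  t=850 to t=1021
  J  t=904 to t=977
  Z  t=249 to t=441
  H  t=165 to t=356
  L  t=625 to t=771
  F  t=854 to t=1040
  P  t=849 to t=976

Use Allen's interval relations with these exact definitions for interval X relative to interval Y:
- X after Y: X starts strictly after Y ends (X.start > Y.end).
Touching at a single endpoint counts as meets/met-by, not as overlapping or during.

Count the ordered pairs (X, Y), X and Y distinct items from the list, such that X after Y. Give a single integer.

14

Checking all 42 ordered pairs for relation 'after'; matching pairs in alphabetical order:
(F, H): F after H ✓
(F, L): F after L ✓
(F, Z): F after Z ✓
(J, H): J after H ✓
(J, L): J after L ✓
(J, Z): J after Z ✓
(L, H): L after H ✓
(L, Z): L after Z ✓
(N, H): N after H ✓
(N, L): N after L ✓
(N, Z): N after Z ✓
(P, H): P after H ✓
(P, L): P after L ✓
(P, Z): P after Z ✓
Count: 14.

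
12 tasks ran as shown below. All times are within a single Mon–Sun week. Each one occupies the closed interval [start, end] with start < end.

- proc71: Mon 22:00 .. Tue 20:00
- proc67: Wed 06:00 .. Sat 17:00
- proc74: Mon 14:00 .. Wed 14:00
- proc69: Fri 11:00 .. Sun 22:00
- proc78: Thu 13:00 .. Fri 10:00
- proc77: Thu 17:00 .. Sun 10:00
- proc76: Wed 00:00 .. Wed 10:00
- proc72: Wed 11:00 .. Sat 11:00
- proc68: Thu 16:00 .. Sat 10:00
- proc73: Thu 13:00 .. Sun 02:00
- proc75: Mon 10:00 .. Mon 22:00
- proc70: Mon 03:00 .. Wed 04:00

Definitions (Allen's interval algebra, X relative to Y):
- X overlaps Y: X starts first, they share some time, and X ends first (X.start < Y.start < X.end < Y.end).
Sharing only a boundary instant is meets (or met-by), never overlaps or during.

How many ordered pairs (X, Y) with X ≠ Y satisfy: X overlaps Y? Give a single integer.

19

Checking all 132 ordered pairs for relation 'overlaps'; matching pairs in alphabetical order:
(proc67, proc69): proc67 overlaps proc69 ✓
(proc67, proc73): proc67 overlaps proc73 ✓
(proc67, proc77): proc67 overlaps proc77 ✓
(proc68, proc69): proc68 overlaps proc69 ✓
(proc68, proc77): proc68 overlaps proc77 ✓
(proc70, proc74): proc70 overlaps proc74 ✓
(proc70, proc76): proc70 overlaps proc76 ✓
(proc72, proc69): proc72 overlaps proc69 ✓
(proc72, proc73): proc72 overlaps proc73 ✓
(proc72, proc77): proc72 overlaps proc77 ✓
(proc73, proc69): proc73 overlaps proc69 ✓
(proc73, proc77): proc73 overlaps proc77 ✓
(proc74, proc67): proc74 overlaps proc67 ✓
(proc74, proc72): proc74 overlaps proc72 ✓
(proc75, proc74): proc75 overlaps proc74 ✓
(proc76, proc67): proc76 overlaps proc67 ✓
(proc77, proc69): proc77 overlaps proc69 ✓
(proc78, proc68): proc78 overlaps proc68 ✓
(proc78, proc77): proc78 overlaps proc77 ✓
Count: 19.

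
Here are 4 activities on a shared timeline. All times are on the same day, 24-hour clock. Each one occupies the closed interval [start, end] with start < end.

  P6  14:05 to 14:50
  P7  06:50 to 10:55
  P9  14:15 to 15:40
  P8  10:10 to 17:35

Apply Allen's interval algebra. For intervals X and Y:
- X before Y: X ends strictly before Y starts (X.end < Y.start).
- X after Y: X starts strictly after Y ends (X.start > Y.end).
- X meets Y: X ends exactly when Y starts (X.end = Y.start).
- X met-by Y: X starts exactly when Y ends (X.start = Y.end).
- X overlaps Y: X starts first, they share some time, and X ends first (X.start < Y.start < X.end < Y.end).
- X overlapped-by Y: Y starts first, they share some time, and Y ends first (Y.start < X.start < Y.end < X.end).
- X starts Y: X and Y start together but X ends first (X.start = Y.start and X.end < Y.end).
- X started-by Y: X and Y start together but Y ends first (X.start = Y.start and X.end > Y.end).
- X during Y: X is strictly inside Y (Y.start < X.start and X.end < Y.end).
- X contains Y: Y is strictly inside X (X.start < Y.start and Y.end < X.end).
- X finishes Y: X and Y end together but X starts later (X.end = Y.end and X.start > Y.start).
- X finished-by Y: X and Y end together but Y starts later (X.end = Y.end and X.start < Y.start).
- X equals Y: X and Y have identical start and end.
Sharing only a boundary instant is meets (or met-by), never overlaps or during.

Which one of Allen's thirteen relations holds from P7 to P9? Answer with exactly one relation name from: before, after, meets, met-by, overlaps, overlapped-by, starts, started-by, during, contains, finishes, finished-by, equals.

before

P7 = [06:50, 10:55]; P9 = [14:15, 15:40].
Compare endpoints: P7.start < P9.start, P7.start < P9.end, P7.end < P9.start, P7.end < P9.end.
That pattern is 'before'.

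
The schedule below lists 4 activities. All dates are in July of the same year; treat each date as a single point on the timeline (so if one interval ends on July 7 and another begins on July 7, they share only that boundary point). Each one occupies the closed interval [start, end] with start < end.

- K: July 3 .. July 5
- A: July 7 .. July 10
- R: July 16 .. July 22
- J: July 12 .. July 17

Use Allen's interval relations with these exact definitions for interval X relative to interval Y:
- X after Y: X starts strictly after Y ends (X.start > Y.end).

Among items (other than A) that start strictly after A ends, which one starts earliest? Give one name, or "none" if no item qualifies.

Target A = [July 7, July 10].
J [July 12, July 17] → after → candidate.
K [July 3, July 5] → before → excluded.
R [July 16, July 22] → after → candidate.
Among candidates, earliest start is July 12 → J.

J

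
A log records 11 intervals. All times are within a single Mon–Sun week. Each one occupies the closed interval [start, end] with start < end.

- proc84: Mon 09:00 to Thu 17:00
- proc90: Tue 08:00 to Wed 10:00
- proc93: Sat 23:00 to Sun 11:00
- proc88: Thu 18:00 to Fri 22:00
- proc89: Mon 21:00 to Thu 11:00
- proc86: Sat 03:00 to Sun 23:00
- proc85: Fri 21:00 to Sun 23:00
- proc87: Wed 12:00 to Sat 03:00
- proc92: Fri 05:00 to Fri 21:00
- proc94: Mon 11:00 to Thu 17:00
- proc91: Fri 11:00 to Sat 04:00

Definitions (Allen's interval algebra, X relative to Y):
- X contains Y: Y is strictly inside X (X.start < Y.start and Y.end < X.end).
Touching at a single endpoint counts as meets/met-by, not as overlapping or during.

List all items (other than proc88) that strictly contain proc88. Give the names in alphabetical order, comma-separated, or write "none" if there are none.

Target proc88 = [Thu 18:00, Fri 22:00].
proc84 [Mon 09:00, Thu 17:00] → before → no.
proc85 [Fri 21:00, Sun 23:00] → overlapped-by → no.
proc86 [Sat 03:00, Sun 23:00] → after → no.
proc87 [Wed 12:00, Sat 03:00] → contains → yes.
proc89 [Mon 21:00, Thu 11:00] → before → no.
proc90 [Tue 08:00, Wed 10:00] → before → no.
proc91 [Fri 11:00, Sat 04:00] → overlapped-by → no.
proc92 [Fri 05:00, Fri 21:00] → during → no.
proc93 [Sat 23:00, Sun 11:00] → after → no.
proc94 [Mon 11:00, Thu 17:00] → before → no.
Result: proc87.

proc87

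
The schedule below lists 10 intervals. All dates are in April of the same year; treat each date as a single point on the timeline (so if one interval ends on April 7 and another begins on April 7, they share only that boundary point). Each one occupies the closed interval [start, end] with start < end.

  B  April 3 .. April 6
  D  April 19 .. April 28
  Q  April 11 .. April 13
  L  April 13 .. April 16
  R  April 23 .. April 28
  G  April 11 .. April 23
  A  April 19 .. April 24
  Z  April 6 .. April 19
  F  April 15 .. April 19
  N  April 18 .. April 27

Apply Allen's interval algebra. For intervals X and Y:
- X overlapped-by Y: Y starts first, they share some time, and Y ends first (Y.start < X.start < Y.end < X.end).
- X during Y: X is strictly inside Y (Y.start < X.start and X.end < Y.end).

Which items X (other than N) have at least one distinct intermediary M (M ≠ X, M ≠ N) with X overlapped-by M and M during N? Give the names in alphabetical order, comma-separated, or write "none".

R

Target N = [April 18, April 27].
Intermediaries M with M during N: A.
Via A — items with X overlapped-by A: R.
Union: R.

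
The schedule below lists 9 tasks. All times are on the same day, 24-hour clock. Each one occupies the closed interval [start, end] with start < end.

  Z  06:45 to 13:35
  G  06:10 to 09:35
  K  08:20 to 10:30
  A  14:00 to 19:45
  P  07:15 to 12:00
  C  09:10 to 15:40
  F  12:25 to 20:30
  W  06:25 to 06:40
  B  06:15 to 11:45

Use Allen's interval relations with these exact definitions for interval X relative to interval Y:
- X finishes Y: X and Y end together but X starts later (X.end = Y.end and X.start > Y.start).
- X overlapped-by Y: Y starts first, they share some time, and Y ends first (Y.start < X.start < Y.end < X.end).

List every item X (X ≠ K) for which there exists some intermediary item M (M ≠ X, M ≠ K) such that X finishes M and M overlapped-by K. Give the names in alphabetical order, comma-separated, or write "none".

Target K = [08:20, 10:30].
Intermediaries M with M overlapped-by K: C.
Via C — items with X finishes C: none.
Union: none.

none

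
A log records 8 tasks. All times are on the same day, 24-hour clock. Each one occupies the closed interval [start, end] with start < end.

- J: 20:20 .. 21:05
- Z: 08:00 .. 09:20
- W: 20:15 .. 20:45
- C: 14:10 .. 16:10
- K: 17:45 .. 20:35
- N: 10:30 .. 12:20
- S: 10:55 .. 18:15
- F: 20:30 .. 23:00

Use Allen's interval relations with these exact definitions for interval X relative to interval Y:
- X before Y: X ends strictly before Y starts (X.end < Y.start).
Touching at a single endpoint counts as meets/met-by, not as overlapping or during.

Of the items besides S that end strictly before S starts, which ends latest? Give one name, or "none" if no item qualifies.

Z

Target S = [10:55, 18:15].
C [14:10, 16:10] → during → excluded.
F [20:30, 23:00] → after → excluded.
J [20:20, 21:05] → after → excluded.
K [17:45, 20:35] → overlapped-by → excluded.
N [10:30, 12:20] → overlaps → excluded.
W [20:15, 20:45] → after → excluded.
Z [08:00, 09:20] → before → candidate.
Among candidates, latest end is 09:20 → Z.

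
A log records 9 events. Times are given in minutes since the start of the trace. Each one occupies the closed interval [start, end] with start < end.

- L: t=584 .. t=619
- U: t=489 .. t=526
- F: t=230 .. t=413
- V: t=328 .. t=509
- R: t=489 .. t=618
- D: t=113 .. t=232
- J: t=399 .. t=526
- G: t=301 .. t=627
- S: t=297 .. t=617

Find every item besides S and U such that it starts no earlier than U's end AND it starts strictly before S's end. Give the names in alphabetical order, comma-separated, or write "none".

L

Conditions: its start is no earlier than U's end (X.start >= t=526) AND its start is strictly before S's end (X.start < t=617).
D: start t=113 >= t=526? ✗; start t=113 < t=617? ✓ → no.
F: start t=230 >= t=526? ✗; start t=230 < t=617? ✓ → no.
G: start t=301 >= t=526? ✗; start t=301 < t=617? ✓ → no.
J: start t=399 >= t=526? ✗; start t=399 < t=617? ✓ → no.
L: start t=584 >= t=526? ✓; start t=584 < t=617? ✓ → yes.
R: start t=489 >= t=526? ✗; start t=489 < t=617? ✓ → no.
V: start t=328 >= t=526? ✗; start t=328 < t=617? ✓ → no.
Result: L.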